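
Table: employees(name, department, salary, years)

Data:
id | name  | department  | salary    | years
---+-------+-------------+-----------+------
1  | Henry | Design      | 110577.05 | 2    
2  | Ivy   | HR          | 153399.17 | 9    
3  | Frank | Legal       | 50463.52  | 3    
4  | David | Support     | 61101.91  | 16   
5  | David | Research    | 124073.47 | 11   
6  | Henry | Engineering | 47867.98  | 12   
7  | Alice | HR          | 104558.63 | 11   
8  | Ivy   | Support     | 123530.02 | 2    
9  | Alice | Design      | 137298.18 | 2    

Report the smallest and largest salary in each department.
SELECT department, MIN(salary), MAX(salary)
FROM employees
GROUP BY department

Result:
  Design: min=110577.05, max=137298.18
  Engineering: min=47867.98, max=47867.98
  HR: min=104558.63, max=153399.17
  Legal: min=50463.52, max=50463.52
  Research: min=124073.47, max=124073.47
  Support: min=61101.91, max=123530.02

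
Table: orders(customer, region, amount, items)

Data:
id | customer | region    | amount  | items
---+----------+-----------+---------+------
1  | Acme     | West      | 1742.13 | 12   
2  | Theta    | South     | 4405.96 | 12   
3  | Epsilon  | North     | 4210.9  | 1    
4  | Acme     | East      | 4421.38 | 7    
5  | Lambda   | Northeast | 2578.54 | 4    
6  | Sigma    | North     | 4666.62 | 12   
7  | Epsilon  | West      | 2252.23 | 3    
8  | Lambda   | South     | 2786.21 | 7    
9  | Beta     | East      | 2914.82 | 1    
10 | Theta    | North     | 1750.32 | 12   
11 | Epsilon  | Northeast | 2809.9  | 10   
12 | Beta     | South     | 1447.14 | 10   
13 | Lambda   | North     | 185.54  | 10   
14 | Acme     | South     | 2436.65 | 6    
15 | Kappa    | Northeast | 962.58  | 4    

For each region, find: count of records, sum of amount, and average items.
SELECT region,
       COUNT(*) as cnt,
       SUM(amount) as total_amount,
       AVG(items) as avg_items
FROM orders
GROUP BY region

Result:
  East: 2 records, 7336.20 total amount, 4.00 avg items
  North: 4 records, 10813.38 total amount, 8.75 avg items
  Northeast: 3 records, 6351.02 total amount, 6.00 avg items
  South: 4 records, 11075.96 total amount, 8.75 avg items
  West: 2 records, 3994.36 total amount, 7.50 avg items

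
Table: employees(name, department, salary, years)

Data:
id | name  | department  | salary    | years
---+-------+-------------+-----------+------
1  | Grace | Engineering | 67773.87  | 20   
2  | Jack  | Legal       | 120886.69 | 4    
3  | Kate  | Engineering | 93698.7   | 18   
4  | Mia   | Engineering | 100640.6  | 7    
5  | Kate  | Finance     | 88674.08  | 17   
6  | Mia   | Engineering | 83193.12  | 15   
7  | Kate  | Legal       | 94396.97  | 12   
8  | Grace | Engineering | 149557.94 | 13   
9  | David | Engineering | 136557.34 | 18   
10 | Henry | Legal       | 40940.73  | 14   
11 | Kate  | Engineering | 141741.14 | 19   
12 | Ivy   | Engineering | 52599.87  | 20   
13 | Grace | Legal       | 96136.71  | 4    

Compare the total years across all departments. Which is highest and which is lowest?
SELECT department, SUM(years)
FROM employees
GROUP BY department
ORDER BY SUM(years)

All groups:
  Finance: 17
  Legal: 34
  Engineering: 130

Highest: Engineering (130)
Lowest: Finance (17)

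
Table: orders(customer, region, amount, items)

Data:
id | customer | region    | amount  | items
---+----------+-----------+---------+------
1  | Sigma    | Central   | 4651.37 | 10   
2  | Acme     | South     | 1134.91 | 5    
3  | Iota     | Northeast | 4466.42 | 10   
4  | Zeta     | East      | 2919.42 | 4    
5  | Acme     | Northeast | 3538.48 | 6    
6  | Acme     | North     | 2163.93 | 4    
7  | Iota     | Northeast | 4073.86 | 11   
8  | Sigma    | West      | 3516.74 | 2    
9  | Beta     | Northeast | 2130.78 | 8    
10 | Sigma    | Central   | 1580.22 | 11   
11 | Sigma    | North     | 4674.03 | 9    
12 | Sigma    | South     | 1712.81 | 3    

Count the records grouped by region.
SELECT region, COUNT(*) as count
FROM orders
GROUP BY region

Result:
  Central: 2
  East: 1
  North: 2
  Northeast: 4
  South: 2
  West: 1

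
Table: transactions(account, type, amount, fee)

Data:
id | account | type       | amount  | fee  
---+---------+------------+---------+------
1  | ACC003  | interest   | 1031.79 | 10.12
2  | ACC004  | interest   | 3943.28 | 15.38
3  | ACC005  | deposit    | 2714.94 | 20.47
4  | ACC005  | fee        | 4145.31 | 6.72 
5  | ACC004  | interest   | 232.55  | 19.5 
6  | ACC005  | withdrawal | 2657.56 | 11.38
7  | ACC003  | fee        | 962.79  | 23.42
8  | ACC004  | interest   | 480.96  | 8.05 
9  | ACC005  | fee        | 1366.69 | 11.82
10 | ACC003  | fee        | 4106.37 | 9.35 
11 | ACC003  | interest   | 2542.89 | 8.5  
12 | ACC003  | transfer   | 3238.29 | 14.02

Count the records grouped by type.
SELECT type, COUNT(*) as count
FROM transactions
GROUP BY type

Result:
  deposit: 1
  fee: 4
  interest: 5
  transfer: 1
  withdrawal: 1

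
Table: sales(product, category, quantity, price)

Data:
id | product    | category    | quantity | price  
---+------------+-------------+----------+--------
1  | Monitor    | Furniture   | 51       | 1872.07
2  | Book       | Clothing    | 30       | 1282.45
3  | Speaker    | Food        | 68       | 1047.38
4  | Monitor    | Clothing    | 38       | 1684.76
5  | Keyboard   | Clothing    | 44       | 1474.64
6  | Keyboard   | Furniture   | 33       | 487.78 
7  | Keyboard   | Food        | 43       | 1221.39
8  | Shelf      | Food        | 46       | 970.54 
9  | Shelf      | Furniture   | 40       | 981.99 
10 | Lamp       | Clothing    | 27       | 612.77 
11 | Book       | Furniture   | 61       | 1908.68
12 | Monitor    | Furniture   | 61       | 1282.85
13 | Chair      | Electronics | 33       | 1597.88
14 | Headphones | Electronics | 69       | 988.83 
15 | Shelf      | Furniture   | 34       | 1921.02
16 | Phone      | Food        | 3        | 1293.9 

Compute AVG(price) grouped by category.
SELECT category, AVG(price) as result
FROM sales
GROUP BY category

Result:
  Clothing: 1263.66
  Electronics: 1293.36
  Food: 1133.30
  Furniture: 1409.07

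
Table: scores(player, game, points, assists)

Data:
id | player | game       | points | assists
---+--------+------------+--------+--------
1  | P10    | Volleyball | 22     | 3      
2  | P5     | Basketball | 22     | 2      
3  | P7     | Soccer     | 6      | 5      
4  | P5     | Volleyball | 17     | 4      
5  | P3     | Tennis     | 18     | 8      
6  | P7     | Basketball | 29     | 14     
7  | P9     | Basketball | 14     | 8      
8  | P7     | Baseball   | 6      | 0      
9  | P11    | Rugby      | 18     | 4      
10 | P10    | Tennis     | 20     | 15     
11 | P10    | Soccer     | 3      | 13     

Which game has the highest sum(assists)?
SELECT game, SUM(assists) as val
FROM scores
GROUP BY game
ORDER BY val DESC
LIMIT 1

Result: Basketball with sum(assists) = 24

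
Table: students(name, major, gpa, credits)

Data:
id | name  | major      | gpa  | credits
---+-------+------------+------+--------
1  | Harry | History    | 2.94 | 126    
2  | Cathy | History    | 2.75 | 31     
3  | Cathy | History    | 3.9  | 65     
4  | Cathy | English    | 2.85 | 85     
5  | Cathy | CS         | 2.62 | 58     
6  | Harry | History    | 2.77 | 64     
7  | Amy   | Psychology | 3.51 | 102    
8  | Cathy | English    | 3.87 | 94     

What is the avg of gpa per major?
SELECT major, AVG(gpa) as result
FROM students
GROUP BY major

Result:
  CS: 2.62
  English: 3.36
  History: 3.09
  Psychology: 3.51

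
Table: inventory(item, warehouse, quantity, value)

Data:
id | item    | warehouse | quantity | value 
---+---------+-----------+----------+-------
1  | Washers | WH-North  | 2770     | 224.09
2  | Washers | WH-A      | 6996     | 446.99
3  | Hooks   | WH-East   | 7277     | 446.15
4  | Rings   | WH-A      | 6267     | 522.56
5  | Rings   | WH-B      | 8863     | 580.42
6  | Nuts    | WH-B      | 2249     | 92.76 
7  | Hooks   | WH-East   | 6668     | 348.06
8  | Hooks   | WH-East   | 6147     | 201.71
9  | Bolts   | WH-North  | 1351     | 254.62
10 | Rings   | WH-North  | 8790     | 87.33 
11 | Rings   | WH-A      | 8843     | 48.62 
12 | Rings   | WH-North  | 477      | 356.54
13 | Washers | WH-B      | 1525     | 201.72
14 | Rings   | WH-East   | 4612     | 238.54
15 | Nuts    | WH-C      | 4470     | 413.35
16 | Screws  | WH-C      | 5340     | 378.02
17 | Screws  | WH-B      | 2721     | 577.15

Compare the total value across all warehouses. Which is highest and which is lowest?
SELECT warehouse, SUM(value)
FROM inventory
GROUP BY warehouse
ORDER BY SUM(value)

All groups:
  WH-C: 791.37
  WH-North: 922.58
  WH-A: 1018.17
  WH-East: 1234.46
  WH-B: 1452.05

Highest: WH-B (1452.05)
Lowest: WH-C (791.37)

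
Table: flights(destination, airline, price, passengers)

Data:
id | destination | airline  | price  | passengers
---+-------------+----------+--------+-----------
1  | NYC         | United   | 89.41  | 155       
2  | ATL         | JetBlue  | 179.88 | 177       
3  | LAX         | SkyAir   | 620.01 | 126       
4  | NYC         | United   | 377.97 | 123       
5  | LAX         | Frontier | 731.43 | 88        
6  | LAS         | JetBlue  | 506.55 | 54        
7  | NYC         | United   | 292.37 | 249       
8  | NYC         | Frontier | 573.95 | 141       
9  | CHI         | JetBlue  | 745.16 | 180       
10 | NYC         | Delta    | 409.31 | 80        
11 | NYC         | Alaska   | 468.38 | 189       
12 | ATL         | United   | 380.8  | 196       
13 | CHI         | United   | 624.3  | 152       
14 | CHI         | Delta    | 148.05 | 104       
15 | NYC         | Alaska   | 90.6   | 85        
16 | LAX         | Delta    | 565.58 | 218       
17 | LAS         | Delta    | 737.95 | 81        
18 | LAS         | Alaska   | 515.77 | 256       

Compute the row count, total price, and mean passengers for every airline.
SELECT airline,
       COUNT(*) as cnt,
       SUM(price) as total_price,
       AVG(passengers) as avg_passengers
FROM flights
GROUP BY airline

Result:
  Alaska: 3 records, 1074.75 total price, 176.67 avg passengers
  Delta: 4 records, 1860.89 total price, 120.75 avg passengers
  Frontier: 2 records, 1305.38 total price, 114.50 avg passengers
  JetBlue: 3 records, 1431.59 total price, 137.00 avg passengers
  SkyAir: 1 records, 620.01 total price, 126.00 avg passengers
  United: 5 records, 1764.85 total price, 175.00 avg passengers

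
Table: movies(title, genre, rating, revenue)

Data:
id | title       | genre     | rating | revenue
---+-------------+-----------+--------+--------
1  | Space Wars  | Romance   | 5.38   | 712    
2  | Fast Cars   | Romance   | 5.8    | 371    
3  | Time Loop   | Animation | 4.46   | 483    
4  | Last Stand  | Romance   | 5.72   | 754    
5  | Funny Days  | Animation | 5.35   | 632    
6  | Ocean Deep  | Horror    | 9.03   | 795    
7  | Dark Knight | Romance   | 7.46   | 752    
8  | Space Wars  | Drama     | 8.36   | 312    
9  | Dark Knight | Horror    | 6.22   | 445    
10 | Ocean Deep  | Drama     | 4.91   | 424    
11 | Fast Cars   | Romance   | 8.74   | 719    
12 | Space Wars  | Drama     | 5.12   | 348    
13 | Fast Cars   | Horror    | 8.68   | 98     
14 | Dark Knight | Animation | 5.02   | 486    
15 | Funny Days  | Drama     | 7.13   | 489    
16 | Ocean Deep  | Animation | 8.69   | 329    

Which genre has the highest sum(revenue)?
SELECT genre, SUM(revenue) as val
FROM movies
GROUP BY genre
ORDER BY val DESC
LIMIT 1

Result: Romance with sum(revenue) = 3308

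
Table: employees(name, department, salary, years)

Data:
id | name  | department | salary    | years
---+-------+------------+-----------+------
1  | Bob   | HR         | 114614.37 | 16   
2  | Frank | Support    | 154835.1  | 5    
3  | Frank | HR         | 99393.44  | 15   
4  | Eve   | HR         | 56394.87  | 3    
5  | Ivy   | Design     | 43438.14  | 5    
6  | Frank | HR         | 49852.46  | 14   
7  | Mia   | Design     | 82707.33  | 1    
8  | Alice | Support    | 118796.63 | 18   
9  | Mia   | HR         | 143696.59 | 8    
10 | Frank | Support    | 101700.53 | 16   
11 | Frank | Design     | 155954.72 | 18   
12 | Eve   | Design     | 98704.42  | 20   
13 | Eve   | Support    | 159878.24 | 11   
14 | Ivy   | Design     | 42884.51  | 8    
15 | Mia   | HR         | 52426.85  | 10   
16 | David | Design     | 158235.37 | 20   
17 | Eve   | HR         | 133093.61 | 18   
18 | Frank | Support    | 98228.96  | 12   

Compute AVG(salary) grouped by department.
SELECT department, AVG(salary) as result
FROM employees
GROUP BY department

Result:
  Design: 96987.42
  HR: 92781.74
  Support: 126687.89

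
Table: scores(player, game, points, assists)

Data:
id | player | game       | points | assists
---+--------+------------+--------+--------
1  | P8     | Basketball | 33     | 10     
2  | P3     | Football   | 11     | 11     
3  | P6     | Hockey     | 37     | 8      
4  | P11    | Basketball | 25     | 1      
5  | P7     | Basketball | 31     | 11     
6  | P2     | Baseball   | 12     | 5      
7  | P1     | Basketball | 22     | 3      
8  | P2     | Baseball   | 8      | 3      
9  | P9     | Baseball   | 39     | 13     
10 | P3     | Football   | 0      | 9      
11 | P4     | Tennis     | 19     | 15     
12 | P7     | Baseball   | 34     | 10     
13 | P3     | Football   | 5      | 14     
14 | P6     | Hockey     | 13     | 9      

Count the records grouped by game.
SELECT game, COUNT(*) as count
FROM scores
GROUP BY game

Result:
  Baseball: 4
  Basketball: 4
  Football: 3
  Hockey: 2
  Tennis: 1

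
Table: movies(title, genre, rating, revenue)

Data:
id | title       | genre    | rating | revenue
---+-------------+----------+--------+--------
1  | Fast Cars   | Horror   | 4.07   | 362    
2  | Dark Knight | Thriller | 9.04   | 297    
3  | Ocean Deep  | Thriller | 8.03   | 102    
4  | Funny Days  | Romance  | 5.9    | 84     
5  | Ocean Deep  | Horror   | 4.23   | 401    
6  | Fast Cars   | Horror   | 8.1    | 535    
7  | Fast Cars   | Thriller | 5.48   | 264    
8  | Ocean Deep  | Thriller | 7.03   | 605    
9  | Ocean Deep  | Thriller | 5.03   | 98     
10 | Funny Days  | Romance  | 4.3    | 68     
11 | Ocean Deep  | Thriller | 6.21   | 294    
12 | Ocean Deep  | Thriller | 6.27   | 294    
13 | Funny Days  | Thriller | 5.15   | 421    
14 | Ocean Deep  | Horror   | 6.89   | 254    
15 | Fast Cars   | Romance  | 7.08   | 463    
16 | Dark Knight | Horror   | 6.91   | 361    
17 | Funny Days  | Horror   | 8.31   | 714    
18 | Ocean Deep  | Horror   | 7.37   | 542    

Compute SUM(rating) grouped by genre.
SELECT genre, SUM(rating) as result
FROM movies
GROUP BY genre

Result:
  Horror: 45.88
  Romance: 17.28
  Thriller: 52.24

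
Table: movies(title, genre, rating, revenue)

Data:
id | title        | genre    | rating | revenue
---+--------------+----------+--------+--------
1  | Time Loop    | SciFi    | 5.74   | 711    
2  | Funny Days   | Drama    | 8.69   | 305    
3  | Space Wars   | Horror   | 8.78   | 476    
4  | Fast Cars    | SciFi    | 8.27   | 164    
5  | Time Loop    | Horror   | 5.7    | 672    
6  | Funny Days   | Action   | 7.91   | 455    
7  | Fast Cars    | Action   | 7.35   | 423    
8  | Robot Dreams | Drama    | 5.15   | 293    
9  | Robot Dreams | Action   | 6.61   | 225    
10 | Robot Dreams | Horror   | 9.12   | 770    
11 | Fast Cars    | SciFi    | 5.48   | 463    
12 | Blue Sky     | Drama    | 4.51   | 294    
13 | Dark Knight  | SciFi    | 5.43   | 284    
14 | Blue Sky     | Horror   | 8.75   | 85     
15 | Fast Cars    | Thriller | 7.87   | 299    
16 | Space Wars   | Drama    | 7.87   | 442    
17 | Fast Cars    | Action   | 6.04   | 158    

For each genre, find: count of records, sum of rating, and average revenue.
SELECT genre,
       COUNT(*) as cnt,
       SUM(rating) as total_rating,
       AVG(revenue) as avg_revenue
FROM movies
GROUP BY genre

Result:
  Action: 4 records, 27.91 total rating, 315.25 avg revenue
  Drama: 4 records, 26.22 total rating, 333.50 avg revenue
  Horror: 4 records, 32.35 total rating, 500.75 avg revenue
  SciFi: 4 records, 24.92 total rating, 405.50 avg revenue
  Thriller: 1 records, 7.87 total rating, 299.00 avg revenue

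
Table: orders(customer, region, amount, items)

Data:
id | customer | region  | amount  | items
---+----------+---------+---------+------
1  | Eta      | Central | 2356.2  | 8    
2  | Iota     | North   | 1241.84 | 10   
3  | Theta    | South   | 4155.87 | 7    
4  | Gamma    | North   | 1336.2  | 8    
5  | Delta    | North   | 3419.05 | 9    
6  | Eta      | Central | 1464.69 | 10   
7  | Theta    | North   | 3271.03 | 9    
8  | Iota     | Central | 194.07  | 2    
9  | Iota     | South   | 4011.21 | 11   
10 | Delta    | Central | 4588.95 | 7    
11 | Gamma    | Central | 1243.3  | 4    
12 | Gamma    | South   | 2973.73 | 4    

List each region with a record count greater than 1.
SELECT region, COUNT(*) as cnt
FROM orders
GROUP BY region
HAVING COUNT(*) > 1

Result:
  Central: 5
  North: 4
  South: 3

Note: HAVING filters groups after aggregation, WHERE filters rows before.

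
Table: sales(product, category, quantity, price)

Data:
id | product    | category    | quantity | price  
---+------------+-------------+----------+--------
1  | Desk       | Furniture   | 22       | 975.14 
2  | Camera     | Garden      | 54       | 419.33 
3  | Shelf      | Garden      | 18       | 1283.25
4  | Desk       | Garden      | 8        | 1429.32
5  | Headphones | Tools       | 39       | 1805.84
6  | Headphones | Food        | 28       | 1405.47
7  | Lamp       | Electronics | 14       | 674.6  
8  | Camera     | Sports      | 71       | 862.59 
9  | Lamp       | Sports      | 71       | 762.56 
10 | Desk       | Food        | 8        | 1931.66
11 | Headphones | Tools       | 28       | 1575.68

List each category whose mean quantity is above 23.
SELECT category, AVG(quantity)
FROM sales
GROUP BY category
HAVING AVG(quantity) > 23

Result:
  Garden: avg=26.67
  Sports: avg=71.00
  Tools: avg=33.50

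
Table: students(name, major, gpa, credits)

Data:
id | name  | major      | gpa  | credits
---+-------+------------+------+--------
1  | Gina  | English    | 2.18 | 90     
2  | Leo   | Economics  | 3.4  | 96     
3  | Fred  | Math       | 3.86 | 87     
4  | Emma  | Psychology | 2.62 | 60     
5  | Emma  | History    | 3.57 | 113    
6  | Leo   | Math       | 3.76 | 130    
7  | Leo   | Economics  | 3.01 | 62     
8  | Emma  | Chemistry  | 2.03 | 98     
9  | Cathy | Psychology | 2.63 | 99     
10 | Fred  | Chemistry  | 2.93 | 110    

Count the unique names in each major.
SELECT major, COUNT(DISTINCT name)
FROM students
GROUP BY major

Result:
  Chemistry: 2 distinct
  Economics: 1 distinct
  English: 1 distinct
  History: 1 distinct
  Math: 2 distinct
  Psychology: 2 distinct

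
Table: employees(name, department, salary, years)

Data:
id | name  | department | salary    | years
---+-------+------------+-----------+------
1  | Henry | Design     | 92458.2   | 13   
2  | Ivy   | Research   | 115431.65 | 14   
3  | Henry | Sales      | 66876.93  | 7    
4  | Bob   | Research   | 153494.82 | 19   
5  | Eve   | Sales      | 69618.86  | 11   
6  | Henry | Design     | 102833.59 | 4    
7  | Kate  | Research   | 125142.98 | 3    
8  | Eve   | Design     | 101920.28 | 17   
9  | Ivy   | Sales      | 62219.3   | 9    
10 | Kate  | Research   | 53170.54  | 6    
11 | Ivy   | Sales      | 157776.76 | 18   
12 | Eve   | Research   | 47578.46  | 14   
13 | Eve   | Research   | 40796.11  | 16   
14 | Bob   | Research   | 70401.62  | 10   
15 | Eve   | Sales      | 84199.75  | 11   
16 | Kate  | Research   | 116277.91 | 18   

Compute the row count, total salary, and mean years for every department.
SELECT department,
       COUNT(*) as cnt,
       SUM(salary) as total_salary,
       AVG(years) as avg_years
FROM employees
GROUP BY department

Result:
  Design: 3 records, 297212.07 total salary, 11.33 avg years
  Research: 8 records, 722294.09 total salary, 12.50 avg years
  Sales: 5 records, 440691.60 total salary, 11.20 avg years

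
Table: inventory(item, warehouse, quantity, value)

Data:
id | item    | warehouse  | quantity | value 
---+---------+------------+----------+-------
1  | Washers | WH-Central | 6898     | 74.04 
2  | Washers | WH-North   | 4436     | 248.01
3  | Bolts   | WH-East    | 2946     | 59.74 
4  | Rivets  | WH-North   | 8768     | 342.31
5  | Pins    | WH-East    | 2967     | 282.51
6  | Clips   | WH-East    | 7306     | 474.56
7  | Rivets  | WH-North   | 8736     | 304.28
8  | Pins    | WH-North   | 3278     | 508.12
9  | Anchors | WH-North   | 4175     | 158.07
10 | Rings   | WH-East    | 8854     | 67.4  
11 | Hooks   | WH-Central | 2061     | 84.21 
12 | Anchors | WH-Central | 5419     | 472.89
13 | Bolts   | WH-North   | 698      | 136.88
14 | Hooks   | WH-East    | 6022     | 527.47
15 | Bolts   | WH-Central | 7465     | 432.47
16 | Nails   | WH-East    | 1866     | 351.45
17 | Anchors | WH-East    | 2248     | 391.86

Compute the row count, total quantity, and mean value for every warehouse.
SELECT warehouse,
       COUNT(*) as cnt,
       SUM(quantity) as total_quantity,
       AVG(value) as avg_value
FROM inventory
GROUP BY warehouse

Result:
  WH-Central: 4 records, 21843 total quantity, 265.90 avg value
  WH-East: 7 records, 32209 total quantity, 307.86 avg value
  WH-North: 6 records, 30091 total quantity, 282.95 avg value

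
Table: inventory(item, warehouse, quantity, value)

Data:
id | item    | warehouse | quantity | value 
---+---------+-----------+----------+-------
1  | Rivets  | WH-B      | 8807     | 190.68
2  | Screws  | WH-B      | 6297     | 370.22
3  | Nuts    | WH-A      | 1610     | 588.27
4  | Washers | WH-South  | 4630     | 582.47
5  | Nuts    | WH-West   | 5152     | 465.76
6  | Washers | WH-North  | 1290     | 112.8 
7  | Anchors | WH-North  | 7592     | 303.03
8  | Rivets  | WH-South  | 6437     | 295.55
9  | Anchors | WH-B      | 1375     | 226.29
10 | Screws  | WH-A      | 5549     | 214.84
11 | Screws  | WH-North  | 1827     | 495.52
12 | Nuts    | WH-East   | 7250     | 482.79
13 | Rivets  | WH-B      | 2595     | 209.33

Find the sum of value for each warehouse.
SELECT warehouse, SUM(value) as result
FROM inventory
GROUP BY warehouse

Result:
  WH-A: 803.11
  WH-B: 996.52
  WH-East: 482.79
  WH-North: 911.35
  WH-South: 878.02
  WH-West: 465.76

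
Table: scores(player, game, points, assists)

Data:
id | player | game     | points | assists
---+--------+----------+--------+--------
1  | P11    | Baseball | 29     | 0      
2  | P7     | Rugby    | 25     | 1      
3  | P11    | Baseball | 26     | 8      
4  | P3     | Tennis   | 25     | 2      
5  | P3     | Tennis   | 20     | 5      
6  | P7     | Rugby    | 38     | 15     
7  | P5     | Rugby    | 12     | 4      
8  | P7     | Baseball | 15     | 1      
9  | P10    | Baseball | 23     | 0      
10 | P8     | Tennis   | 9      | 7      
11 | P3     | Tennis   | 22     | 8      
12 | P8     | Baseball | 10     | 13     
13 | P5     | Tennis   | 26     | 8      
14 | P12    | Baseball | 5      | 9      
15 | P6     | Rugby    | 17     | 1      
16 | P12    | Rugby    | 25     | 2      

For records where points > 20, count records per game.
SELECT game, COUNT(*)
FROM scores
WHERE points > 20
GROUP BY game

Note: WHERE filters rows before grouping.

Result:
  Baseball: 3
  Rugby: 3
  Tennis: 3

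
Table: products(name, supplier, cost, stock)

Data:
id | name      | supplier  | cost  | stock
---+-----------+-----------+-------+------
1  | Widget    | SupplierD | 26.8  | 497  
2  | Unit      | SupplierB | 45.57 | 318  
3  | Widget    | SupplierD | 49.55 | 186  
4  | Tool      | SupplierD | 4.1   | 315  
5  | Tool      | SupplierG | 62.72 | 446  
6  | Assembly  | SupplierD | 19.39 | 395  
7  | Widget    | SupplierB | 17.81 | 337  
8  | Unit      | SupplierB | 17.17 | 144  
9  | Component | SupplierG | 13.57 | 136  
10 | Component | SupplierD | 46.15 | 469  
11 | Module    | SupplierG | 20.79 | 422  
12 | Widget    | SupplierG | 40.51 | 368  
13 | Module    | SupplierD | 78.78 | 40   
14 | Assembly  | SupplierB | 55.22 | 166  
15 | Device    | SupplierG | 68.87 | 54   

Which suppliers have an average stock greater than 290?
SELECT supplier, AVG(stock)
FROM products
GROUP BY supplier
HAVING AVG(stock) > 290

Result:
  SupplierD: avg=317.00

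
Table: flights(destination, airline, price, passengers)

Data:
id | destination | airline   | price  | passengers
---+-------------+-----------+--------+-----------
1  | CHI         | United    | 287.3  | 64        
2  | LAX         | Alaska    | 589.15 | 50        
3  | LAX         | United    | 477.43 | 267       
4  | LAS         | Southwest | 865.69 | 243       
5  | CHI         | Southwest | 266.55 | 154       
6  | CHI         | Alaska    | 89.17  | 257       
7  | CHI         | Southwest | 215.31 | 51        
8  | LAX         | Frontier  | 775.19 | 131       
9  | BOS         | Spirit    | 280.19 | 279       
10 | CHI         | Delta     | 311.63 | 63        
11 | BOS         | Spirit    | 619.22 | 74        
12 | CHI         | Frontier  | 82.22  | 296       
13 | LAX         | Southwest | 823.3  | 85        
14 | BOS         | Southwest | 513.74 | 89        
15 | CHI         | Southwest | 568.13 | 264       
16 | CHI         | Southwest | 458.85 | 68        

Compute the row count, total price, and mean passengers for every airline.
SELECT airline,
       COUNT(*) as cnt,
       SUM(price) as total_price,
       AVG(passengers) as avg_passengers
FROM flights
GROUP BY airline

Result:
  Alaska: 2 records, 678.32 total price, 153.50 avg passengers
  Delta: 1 records, 311.63 total price, 63.00 avg passengers
  Frontier: 2 records, 857.41 total price, 213.50 avg passengers
  Southwest: 7 records, 3711.57 total price, 136.29 avg passengers
  Spirit: 2 records, 899.41 total price, 176.50 avg passengers
  United: 2 records, 764.73 total price, 165.50 avg passengers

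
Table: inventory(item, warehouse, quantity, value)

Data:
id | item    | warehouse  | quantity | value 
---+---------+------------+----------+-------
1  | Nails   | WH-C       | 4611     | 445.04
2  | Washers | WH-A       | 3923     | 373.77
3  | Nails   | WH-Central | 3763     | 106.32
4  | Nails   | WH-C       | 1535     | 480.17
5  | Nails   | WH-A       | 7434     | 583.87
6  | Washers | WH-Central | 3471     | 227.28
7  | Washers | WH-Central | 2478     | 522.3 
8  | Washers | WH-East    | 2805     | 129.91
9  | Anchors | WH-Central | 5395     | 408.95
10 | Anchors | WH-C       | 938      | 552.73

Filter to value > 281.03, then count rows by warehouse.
SELECT warehouse, COUNT(*)
FROM inventory
WHERE value > 281.03
GROUP BY warehouse

Note: WHERE filters rows before grouping.

Result:
  WH-A: 2
  WH-C: 3
  WH-Central: 2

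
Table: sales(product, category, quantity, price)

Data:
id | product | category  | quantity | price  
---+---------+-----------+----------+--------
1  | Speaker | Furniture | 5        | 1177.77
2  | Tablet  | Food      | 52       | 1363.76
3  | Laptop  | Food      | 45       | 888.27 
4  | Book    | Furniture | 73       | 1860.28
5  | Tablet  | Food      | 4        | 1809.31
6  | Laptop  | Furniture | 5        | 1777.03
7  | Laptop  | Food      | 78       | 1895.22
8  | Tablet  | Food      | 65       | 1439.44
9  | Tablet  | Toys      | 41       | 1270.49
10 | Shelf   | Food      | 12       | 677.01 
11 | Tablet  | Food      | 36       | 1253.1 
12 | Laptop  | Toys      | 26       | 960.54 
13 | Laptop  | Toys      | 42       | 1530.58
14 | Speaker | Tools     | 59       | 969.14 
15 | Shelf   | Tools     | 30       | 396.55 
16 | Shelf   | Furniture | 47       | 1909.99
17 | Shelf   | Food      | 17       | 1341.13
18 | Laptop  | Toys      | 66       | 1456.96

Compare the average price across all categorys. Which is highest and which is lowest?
SELECT category, AVG(price)
FROM sales
GROUP BY category
ORDER BY AVG(price)

All groups:
  Tools: 682.85
  Toys: 1304.64
  Food: 1333.41
  Furniture: 1681.27

Highest: Furniture (1681.27)
Lowest: Tools (682.85)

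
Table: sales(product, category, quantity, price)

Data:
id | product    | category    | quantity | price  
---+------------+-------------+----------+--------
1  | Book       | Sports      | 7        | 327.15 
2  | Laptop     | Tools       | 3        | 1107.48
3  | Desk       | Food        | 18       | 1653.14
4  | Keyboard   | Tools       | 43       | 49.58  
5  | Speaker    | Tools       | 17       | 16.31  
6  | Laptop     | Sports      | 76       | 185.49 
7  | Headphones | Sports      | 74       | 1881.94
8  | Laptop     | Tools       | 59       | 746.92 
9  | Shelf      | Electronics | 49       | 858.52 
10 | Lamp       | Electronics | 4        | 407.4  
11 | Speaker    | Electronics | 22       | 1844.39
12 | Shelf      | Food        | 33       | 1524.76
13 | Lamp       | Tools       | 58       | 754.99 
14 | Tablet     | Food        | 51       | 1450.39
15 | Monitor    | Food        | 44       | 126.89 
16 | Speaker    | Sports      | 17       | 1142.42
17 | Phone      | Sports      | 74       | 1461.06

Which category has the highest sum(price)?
SELECT category, SUM(price) as val
FROM sales
GROUP BY category
ORDER BY val DESC
LIMIT 1

Result: Sports with sum(price) = 4998.06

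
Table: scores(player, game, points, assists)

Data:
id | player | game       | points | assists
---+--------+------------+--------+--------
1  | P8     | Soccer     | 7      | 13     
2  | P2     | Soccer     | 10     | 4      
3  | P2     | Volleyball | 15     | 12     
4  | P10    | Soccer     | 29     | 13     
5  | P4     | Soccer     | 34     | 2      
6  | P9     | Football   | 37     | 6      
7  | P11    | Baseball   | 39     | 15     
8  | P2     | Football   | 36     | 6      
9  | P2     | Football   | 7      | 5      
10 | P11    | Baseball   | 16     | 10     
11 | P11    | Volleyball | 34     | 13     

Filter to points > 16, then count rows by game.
SELECT game, COUNT(*)
FROM scores
WHERE points > 16
GROUP BY game

Note: WHERE filters rows before grouping.

Result:
  Baseball: 1
  Football: 2
  Soccer: 2
  Volleyball: 1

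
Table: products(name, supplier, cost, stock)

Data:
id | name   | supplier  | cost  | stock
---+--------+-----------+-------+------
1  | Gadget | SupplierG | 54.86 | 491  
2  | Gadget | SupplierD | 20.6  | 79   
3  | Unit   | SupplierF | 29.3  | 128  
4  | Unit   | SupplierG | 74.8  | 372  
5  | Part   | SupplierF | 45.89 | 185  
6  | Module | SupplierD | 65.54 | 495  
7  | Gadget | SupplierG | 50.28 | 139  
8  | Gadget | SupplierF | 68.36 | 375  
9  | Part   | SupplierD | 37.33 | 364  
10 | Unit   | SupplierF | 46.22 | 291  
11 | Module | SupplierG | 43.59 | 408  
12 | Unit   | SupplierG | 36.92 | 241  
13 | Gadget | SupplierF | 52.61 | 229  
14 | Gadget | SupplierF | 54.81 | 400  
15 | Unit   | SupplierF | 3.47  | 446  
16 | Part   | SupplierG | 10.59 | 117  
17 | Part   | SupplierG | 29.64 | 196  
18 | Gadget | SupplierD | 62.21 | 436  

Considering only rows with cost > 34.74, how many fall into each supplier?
SELECT supplier, COUNT(*)
FROM products
WHERE cost > 34.74
GROUP BY supplier

Note: WHERE filters rows before grouping.

Result:
  SupplierD: 3
  SupplierF: 5
  SupplierG: 5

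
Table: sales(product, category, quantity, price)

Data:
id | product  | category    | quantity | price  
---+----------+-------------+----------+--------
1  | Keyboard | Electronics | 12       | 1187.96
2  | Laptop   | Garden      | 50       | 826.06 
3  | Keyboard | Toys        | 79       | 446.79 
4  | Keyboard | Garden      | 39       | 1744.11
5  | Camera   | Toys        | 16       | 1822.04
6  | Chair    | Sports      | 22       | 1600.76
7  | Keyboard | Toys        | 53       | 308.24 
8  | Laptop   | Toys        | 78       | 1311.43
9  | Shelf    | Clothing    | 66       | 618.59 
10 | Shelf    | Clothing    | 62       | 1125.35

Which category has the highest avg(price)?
SELECT category, AVG(price) as val
FROM sales
GROUP BY category
ORDER BY val DESC
LIMIT 1

Result: Sports with avg(price) = 1600.76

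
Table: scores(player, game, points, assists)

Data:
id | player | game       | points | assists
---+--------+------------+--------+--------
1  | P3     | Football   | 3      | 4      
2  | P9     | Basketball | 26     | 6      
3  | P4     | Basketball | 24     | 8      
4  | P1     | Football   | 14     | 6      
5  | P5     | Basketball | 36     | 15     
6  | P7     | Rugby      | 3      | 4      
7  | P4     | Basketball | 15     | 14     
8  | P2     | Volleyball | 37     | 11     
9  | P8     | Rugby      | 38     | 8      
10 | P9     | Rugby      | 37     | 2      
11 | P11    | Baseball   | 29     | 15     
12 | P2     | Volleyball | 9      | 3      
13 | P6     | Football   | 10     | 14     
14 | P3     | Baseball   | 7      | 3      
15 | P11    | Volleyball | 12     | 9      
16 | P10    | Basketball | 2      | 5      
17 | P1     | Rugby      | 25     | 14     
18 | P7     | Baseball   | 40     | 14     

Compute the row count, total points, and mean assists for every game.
SELECT game,
       COUNT(*) as cnt,
       SUM(points) as total_points,
       AVG(assists) as avg_assists
FROM scores
GROUP BY game

Result:
  Baseball: 3 records, 76 total points, 10.67 avg assists
  Basketball: 5 records, 103 total points, 9.60 avg assists
  Football: 3 records, 27 total points, 8.00 avg assists
  Rugby: 4 records, 103 total points, 7.00 avg assists
  Volleyball: 3 records, 58 total points, 7.67 avg assists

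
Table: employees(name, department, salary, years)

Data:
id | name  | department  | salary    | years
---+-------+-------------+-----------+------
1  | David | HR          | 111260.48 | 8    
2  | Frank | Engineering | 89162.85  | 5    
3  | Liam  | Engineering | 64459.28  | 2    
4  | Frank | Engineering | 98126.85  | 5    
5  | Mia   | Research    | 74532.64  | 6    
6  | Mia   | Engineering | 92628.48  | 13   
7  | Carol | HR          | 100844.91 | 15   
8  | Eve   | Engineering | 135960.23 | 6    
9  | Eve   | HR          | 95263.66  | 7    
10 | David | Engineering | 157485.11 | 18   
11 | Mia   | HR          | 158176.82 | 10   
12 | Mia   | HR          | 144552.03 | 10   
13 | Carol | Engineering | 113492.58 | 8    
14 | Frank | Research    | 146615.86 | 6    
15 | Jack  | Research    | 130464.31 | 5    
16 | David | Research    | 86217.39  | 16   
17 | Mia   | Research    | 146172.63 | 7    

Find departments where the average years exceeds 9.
SELECT department, AVG(years)
FROM employees
GROUP BY department
HAVING AVG(years) > 9

Result:
  HR: avg=10.00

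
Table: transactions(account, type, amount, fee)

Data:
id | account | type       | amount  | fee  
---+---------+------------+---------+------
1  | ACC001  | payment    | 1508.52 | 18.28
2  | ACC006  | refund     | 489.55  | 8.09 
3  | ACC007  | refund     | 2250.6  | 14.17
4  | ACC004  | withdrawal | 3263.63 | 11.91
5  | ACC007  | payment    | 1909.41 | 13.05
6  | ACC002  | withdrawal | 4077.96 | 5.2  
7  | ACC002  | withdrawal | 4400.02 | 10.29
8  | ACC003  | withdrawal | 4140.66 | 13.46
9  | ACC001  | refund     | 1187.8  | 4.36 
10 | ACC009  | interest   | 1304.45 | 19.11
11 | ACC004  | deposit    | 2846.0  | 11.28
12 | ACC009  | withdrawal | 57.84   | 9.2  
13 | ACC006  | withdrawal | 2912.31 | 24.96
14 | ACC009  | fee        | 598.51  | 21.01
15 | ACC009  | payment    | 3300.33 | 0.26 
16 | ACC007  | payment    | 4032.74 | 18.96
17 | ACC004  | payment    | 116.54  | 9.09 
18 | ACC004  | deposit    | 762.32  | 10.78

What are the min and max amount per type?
SELECT type, MIN(amount), MAX(amount)
FROM transactions
GROUP BY type

Result:
  deposit: min=762.32, max=2846.00
  fee: min=598.51, max=598.51
  interest: min=1304.45, max=1304.45
  payment: min=116.54, max=4032.74
  refund: min=489.55, max=2250.60
  withdrawal: min=57.84, max=4400.02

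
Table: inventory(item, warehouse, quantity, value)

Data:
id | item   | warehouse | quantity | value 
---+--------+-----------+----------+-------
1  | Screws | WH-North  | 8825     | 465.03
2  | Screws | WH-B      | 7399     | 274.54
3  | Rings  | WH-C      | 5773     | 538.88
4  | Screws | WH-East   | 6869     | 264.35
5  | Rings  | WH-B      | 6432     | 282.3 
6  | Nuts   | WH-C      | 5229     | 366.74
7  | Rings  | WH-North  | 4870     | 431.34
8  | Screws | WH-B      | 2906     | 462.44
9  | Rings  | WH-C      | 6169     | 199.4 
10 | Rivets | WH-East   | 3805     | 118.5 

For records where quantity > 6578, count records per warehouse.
SELECT warehouse, COUNT(*)
FROM inventory
WHERE quantity > 6578
GROUP BY warehouse

Note: WHERE filters rows before grouping.

Result:
  WH-B: 1
  WH-East: 1
  WH-North: 1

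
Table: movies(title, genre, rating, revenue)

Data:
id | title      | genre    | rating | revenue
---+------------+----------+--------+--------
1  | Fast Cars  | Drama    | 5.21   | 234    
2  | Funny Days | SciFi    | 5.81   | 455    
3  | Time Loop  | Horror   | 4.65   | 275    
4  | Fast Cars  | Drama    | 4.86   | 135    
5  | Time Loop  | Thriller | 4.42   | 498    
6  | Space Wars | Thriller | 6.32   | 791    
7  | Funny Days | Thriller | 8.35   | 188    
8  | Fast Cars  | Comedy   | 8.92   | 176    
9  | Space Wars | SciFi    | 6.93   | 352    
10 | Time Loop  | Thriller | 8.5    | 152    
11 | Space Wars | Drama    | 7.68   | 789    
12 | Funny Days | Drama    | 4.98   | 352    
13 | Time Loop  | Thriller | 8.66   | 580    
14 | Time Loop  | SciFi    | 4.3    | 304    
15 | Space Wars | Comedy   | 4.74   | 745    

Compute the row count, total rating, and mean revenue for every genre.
SELECT genre,
       COUNT(*) as cnt,
       SUM(rating) as total_rating,
       AVG(revenue) as avg_revenue
FROM movies
GROUP BY genre

Result:
  Comedy: 2 records, 13.66 total rating, 460.50 avg revenue
  Drama: 4 records, 22.73 total rating, 377.50 avg revenue
  Horror: 1 records, 4.65 total rating, 275.00 avg revenue
  SciFi: 3 records, 17.04 total rating, 370.33 avg revenue
  Thriller: 5 records, 36.25 total rating, 441.80 avg revenue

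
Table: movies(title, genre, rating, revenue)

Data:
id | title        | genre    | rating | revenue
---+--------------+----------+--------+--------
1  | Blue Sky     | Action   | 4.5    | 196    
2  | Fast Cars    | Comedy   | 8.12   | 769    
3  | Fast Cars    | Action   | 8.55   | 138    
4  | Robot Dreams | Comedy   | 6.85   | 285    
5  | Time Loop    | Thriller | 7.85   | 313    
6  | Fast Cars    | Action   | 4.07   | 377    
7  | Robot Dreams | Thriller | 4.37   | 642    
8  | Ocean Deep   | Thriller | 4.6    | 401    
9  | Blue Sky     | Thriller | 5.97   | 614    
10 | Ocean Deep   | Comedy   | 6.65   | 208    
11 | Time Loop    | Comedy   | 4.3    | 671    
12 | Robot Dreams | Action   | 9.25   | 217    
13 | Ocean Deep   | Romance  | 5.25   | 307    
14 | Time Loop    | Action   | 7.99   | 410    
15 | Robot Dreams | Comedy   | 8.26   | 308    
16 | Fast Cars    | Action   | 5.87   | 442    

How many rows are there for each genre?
SELECT genre, COUNT(*) as count
FROM movies
GROUP BY genre

Result:
  Action: 6
  Comedy: 5
  Romance: 1
  Thriller: 4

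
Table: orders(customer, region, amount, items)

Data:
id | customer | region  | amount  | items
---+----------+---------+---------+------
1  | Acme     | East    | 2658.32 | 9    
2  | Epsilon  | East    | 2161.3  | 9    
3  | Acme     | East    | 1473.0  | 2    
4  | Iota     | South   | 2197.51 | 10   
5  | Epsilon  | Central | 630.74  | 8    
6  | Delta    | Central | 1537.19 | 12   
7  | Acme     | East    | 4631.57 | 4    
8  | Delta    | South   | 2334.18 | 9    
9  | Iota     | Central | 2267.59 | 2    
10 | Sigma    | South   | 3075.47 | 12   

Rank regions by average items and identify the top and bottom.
SELECT region, AVG(items)
FROM orders
GROUP BY region
ORDER BY AVG(items)

All groups:
  East: 6.00
  Central: 7.33
  South: 10.33

Highest: South (10.33)
Lowest: East (6.00)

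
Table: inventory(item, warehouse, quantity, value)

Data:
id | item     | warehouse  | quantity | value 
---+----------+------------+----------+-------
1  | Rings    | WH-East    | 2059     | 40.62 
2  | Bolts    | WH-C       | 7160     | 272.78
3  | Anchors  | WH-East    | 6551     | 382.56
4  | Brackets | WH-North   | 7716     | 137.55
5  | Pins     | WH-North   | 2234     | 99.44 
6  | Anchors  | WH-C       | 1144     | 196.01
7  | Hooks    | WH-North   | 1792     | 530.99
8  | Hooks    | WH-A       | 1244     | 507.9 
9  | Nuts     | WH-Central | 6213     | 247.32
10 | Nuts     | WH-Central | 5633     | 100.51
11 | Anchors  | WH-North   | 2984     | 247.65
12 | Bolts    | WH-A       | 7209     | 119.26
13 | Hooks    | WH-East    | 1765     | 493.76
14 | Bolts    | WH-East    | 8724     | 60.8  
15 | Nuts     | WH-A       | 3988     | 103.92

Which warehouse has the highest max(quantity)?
SELECT warehouse, MAX(quantity) as val
FROM inventory
GROUP BY warehouse
ORDER BY val DESC
LIMIT 1

Result: WH-East with max(quantity) = 8724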